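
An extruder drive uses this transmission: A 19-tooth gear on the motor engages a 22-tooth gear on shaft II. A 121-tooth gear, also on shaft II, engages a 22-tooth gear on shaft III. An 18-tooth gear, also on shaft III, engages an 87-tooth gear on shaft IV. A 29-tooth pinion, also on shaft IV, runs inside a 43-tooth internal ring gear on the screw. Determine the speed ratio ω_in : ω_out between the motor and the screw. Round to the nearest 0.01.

Each stage contributes driven/driver: gear mesh 22/19 = 1.1579, gear mesh 22/121 = 0.18182, gear mesh 87/18 = 4.8333, internal gear 43/29 = 1.4828.
Overall: 1.1579 × 0.18182 × 4.8333 × 1.4828 = 1.5088.

1.51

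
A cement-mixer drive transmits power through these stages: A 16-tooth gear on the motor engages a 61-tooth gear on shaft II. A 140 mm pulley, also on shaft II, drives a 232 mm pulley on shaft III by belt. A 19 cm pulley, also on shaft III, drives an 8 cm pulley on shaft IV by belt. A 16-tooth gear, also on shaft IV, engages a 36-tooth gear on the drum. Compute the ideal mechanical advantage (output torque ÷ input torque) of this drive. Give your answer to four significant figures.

5.985

Each stage contributes driven/driver: gear mesh 61/16 = 3.8125, belt 232/140 = 1.6571, belt 8/19 = 0.42105, gear mesh 36/16 = 2.25.
Overall: 3.8125 × 1.6571 × 0.42105 × 2.25 = 5.9853.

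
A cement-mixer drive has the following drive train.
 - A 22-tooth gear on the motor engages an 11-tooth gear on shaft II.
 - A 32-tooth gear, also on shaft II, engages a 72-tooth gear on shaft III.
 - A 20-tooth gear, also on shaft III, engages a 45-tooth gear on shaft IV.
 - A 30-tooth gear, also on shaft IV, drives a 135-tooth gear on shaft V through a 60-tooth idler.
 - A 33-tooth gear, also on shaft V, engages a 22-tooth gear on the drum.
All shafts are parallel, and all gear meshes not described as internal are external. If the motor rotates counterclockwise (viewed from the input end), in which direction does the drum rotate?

counterclockwise

the motor → shaft II: external mesh, 1 reversal → CW.
shaft II → shaft III: external mesh, 1 reversal → CCW.
shaft III → shaft IV: external mesh, 1 reversal → CW.
shaft IV → shaft V: driver → idler → driven is 2 external meshes, 2 reversals → CW.
shaft V → the drum: external mesh, 1 reversal → CCW.
6 reversals in total — an even number — so the drum turns the same way as the motor.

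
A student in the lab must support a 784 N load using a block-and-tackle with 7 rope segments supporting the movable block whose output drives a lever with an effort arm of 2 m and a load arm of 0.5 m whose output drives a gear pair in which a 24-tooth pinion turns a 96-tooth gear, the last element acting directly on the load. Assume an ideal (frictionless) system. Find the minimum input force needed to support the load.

Block-and-tackle MA = number of supporting rope parts = 7.
Lever MA = effort arm / load arm = 2/0.5 = 4.
Gear pair MA = 96/24 = 4.
Combined ideal MA = 7 × 4 × 4 = 112.
Effort = load / MA = 784 / 112 = 7 N.

7 N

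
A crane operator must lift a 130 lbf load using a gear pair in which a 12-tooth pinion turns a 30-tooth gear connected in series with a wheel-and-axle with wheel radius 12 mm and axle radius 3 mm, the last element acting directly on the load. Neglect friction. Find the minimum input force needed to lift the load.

13 lbf

Gear pair MA = 30/12 = 2.5.
Wheel-and-axle MA = R/r = 12/3 = 4.
Combined ideal MA = 2.5 × 4 = 10.
Effort = load / MA = 130 / 10 = 13 lbf.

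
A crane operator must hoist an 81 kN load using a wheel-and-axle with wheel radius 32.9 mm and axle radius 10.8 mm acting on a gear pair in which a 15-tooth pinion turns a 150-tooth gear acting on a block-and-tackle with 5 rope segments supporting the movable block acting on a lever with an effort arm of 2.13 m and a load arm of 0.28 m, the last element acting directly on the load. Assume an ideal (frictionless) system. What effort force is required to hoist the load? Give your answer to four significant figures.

Wheel-and-axle MA = R/r = 32.9/10.8 = 3.0463.
Gear pair MA = 150/15 = 10.
Block-and-tackle MA = number of supporting rope parts = 5.
Lever MA = effort arm / load arm = 2.13/0.28 = 7.6071.
Combined ideal MA = 3.0463 × 10 × 5 × 7.6071 = 1158.7.
Effort = load / MA = 81 / 1158.7 = 0.069907 kN.

0.06991 kN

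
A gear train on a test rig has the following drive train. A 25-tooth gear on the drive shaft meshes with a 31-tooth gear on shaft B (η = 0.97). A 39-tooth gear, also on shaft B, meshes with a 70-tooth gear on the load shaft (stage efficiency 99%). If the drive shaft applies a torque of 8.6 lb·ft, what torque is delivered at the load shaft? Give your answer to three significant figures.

Gear mesh: ratio = 31/25 = 1.24; torque at shaft B = 8.6 × 1.24 × 0.97 = 10.344 lb·ft.
Gear mesh: ratio = 70/39 = 1.7949; torque at the load shaft = 10.344 × 1.7949 × 0.99 = 18.381 lb·ft.

18.4 lb·ft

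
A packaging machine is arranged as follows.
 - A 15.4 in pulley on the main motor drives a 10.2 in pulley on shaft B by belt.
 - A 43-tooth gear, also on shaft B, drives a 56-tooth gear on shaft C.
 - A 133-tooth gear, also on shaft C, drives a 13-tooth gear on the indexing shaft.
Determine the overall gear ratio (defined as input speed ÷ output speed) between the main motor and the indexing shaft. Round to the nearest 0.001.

Each stage contributes driven/driver: belt 10.2/15.4 = 0.66234, gear mesh 56/43 = 1.3023, gear mesh 13/133 = 0.097744.
Overall: 0.66234 × 1.3023 × 0.097744 = 0.084312.

0.084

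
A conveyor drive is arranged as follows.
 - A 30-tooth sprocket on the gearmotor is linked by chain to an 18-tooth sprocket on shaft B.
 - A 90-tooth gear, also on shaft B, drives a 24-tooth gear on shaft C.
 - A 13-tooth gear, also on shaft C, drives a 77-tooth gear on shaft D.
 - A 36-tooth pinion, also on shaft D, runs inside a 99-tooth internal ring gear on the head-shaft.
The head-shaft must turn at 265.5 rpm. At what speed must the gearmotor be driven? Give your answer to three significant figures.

692 rpm

Overall ratio R = 0.6 × 0.26667 × 5.9231 × 2.75 = 2.6062.
Required input speed = output speed × R = 265.5 × 2.6062 = 691.93 rpm.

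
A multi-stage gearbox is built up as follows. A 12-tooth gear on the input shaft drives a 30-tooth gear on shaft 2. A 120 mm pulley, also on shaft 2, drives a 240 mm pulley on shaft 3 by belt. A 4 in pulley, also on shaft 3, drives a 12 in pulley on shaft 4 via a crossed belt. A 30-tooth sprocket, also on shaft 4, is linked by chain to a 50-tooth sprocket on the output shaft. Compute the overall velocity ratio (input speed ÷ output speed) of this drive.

Each stage contributes driven/driver: gear mesh 30/12 = 2.5, belt 240/120 = 2, belt 12/4 = 3, chain 50/30 = 1.6667.
Overall: 2.5 × 2 × 3 × 1.6667 = 25.

25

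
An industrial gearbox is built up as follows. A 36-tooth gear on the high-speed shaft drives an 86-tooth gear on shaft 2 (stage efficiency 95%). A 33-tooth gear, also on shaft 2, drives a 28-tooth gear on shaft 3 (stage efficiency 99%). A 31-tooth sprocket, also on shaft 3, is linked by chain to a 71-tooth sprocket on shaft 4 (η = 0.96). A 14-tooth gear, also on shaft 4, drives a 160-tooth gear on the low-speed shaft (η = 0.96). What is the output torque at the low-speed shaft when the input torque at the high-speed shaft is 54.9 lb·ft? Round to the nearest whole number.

gear mesh 86/36 = 2.3889 → τ = 54.9·2.3889·0.95 = 124.59 lb·ft
gear mesh 28/33 = 0.84848 → τ = 124.59·0.84848·0.99 = 104.66 lb·ft
chain 71/31 = 2.2903 → τ = 104.66·2.2903·0.96 = 230.11 lb·ft
gear mesh 160/14 = 11.429 → τ = 230.11·11.429·0.96 = 2524.7 lb·ft

2525 lb·ft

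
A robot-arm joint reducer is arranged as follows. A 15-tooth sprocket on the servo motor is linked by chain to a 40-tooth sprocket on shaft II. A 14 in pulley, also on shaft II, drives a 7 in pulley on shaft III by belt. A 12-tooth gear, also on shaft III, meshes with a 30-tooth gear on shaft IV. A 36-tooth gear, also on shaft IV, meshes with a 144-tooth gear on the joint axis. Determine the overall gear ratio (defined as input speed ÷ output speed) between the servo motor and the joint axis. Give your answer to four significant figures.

Each stage contributes driven/driver: chain 40/15 = 2.6667, belt 7/14 = 0.5, gear mesh 30/12 = 2.5, gear mesh 144/36 = 4.
Overall: 2.6667 × 0.5 × 2.5 × 4 = 13.333.

13.33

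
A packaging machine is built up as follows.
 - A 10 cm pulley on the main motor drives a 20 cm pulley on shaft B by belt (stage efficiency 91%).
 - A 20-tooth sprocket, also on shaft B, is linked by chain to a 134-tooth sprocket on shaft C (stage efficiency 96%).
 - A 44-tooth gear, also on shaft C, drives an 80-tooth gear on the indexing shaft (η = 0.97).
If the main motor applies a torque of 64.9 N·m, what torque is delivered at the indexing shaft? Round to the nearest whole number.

1340 N·m

belt 20/10 = 2 → τ = 64.9·2·0.91 = 118.12 N·m
chain 134/20 = 6.7 → τ = 118.12·6.7·0.96 = 759.73 N·m
gear mesh 80/44 = 1.8182 → τ = 759.73·1.8182·0.97 = 1339.9 N·m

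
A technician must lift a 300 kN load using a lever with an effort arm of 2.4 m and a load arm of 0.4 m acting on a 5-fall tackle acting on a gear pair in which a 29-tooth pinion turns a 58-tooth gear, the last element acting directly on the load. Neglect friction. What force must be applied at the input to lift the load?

Lever MA = effort arm / load arm = 2.4/0.4 = 6.
Block-and-tackle MA = number of supporting rope parts = 5.
Gear pair MA = 58/29 = 2.
Combined ideal MA = 6 × 5 × 2 = 60.
Effort = load / MA = 300 / 60 = 5 kN.

5 kN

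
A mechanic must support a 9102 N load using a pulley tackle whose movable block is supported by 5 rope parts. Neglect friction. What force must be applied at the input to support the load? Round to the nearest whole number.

1820 N

Block-and-tackle MA = number of supporting rope parts = 5.
Effort = load / MA = 9102 / 5 = 1820.4 N.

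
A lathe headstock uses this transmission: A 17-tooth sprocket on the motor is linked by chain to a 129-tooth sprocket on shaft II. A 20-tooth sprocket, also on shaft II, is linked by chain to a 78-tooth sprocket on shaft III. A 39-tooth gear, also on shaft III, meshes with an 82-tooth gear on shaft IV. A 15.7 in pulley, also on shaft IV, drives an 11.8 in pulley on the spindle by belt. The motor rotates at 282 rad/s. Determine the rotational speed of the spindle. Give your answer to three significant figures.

Chain: ratio = 129/17 = 7.5882, so shaft II turns at 282 / 7.5882 = 37.163 rad/s.
Chain: ratio = 78/20 = 3.9, so shaft III turns at 37.163 / 3.9 = 9.5289 rad/s.
Gear mesh: ratio = 82/39 = 2.1026, so shaft IV turns at 9.5289 / 2.1026 = 4.532 rad/s.
Belt: ratio = 11.8/15.7 = 0.75159, so the spindle turns at 4.532 / 0.75159 = 6.0299 rad/s.

6.03 rad/s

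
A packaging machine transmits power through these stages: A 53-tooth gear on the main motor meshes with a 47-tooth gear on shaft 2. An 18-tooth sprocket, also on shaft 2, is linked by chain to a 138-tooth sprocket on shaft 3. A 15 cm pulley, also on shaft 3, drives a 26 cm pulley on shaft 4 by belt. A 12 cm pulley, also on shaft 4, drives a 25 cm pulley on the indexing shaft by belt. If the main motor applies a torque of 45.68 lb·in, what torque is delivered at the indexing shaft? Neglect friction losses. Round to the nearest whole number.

1121 lb·in

After the gear mesh (47/53): 45.68 × 0.88679 = 40.509 lb·in
After the chain (138/18): 40.509 × 7.6667 = 310.57 lb·in
After the belt (26/15): 310.57 × 1.7333 = 538.32 lb·in
After the belt (25/12): 538.32 × 2.0833 = 1121.5 lb·in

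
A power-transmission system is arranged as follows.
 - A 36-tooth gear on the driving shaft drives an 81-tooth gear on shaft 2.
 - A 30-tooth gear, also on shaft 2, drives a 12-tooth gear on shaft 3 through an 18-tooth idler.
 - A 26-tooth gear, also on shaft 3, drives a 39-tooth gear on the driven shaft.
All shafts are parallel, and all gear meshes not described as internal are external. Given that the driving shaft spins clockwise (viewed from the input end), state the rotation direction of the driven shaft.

clockwise

the driving shaft → shaft 2: external mesh, 1 reversal → CCW.
shaft 2 → shaft 3: driver → idler → driven is 2 external meshes, 2 reversals → CCW.
shaft 3 → the driven shaft: external mesh, 1 reversal → CW.
4 reversals in total — an even number — so the driven shaft turns the same way as the driving shaft.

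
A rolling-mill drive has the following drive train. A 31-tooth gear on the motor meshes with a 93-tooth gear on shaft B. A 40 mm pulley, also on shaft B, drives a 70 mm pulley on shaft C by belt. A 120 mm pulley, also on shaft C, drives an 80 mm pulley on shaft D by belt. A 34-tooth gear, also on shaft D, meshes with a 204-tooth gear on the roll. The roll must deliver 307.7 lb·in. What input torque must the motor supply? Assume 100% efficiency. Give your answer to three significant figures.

14.7 lb·in

Overall ratio R = 3 × 1.75 × 0.66667 × 6 = 21.
Input torque = output torque / R = 307.7 / 21 = 14.652 lb·in.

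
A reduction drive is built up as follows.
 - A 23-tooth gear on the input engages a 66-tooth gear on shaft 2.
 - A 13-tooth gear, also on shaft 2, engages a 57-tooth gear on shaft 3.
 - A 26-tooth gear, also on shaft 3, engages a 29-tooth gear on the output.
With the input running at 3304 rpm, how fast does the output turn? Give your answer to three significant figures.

235 rpm

the input → shaft 2 (gear mesh, 66/23): 3304 ÷ 2.8696 = 1151.4 rpm
shaft 2 → shaft 3 (gear mesh, 57/13): 1151.4 ÷ 4.3846 = 262.6 rpm
shaft 3 → the output (gear mesh, 29/26): 262.6 ÷ 1.1154 = 235.43 rpm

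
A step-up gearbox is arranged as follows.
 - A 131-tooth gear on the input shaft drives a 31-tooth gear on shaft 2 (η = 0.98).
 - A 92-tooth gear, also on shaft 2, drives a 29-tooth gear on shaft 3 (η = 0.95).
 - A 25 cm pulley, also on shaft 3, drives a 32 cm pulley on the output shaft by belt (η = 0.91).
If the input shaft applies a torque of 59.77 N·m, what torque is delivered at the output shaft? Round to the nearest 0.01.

Gear mesh: ratio = 31/131 = 0.23664; torque at shaft 2 = 59.77 × 0.23664 × 0.98 = 13.861 N·m.
Gear mesh: ratio = 29/92 = 0.31522; torque at shaft 3 = 13.861 × 0.31522 × 0.95 = 4.1508 N·m.
Belt: ratio = 32/25 = 1.28; torque at the output shaft = 4.1508 × 1.28 × 0.91 = 4.8349 N·m.

4.83 N·m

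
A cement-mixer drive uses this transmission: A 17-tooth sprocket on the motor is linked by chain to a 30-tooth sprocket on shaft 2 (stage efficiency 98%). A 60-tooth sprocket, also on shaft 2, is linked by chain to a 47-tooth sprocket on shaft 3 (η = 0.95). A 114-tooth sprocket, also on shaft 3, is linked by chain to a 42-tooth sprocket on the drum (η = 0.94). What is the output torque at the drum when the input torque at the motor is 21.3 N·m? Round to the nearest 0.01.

9.49 N·m

Chain: ratio = 30/17 = 1.7647; torque at shaft 2 = 21.3 × 1.7647 × 0.98 = 36.836 N·m.
Chain: ratio = 47/60 = 0.78333; torque at shaft 3 = 36.836 × 0.78333 × 0.95 = 27.412 N·m.
Chain: ratio = 42/114 = 0.36842; torque at the drum = 27.412 × 0.36842 × 0.94 = 9.4934 N·m.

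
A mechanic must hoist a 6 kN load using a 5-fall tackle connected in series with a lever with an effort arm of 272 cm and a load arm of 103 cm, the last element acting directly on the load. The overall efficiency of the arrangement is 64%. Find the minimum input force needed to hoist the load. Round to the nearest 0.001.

0.710 kN

Block-and-tackle MA = number of supporting rope parts = 5.
Lever MA = effort arm / load arm = 272/103 = 2.6408.
Combined ideal MA = 5 × 2.6408 = 13.204.
Actual MA = 13.204 × 0.64 = 8.4505.
Effort = load / actual MA = 6 / 8.4505 = 0.71002 kN.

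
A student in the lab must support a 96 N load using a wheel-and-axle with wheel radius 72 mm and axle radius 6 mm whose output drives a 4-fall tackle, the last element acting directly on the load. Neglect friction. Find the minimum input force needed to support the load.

Wheel-and-axle MA = R/r = 72/6 = 12.
Block-and-tackle MA = number of supporting rope parts = 4.
Combined ideal MA = 12 × 4 = 48.
Effort = load / MA = 96 / 48 = 2 N.

2 N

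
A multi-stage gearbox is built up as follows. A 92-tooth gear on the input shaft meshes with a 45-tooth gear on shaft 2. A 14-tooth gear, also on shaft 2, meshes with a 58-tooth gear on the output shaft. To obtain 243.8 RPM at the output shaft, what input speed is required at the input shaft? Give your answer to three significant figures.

494 RPM

Overall ratio R = 0.48913 × 4.1429 = 2.0264.
Required input speed = output speed × R = 243.8 × 2.0264 = 494.04 RPM.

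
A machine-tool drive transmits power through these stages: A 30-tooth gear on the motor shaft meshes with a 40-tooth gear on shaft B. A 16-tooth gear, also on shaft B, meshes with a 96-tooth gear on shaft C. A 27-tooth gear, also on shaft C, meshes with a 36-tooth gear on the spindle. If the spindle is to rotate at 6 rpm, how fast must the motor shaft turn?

Overall ratio R = 1.3333 × 6 × 1.3333 = 10.667.
Required input speed = output speed × R = 6 × 10.667 = 64 rpm.

64 rpm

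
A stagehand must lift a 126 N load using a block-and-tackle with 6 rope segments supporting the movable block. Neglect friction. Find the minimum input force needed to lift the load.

21 N

Block-and-tackle MA = number of supporting rope parts = 6.
Effort = load / MA = 126 / 6 = 21 N.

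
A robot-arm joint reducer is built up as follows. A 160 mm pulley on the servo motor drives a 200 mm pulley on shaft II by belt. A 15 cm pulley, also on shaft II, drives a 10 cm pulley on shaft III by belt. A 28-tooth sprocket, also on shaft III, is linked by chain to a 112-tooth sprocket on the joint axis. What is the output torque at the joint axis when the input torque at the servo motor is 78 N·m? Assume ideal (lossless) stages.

After the belt (200/160): 78 × 1.25 = 97.5 N·m
After the belt (10/15): 97.5 × 0.66667 = 65 N·m
After the chain (112/28): 65 × 4 = 260 N·m

260 N·m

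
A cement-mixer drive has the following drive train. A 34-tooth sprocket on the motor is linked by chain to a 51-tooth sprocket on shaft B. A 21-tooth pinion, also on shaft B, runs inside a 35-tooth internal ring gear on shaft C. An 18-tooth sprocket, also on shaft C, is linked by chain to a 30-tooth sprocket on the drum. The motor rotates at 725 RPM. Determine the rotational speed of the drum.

174 RPM

the motor → shaft B (chain, 51/34): 725 ÷ 1.5 = 483.33 RPM
shaft B → shaft C (internal gear, 35/21): 483.33 ÷ 1.6667 = 290 RPM
shaft C → the drum (chain, 30/18): 290 ÷ 1.6667 = 174 RPM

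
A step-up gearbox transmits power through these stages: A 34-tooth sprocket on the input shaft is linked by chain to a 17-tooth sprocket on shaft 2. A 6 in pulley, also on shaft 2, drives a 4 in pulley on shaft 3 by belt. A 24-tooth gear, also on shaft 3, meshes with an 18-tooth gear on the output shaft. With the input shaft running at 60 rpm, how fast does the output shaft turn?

Chain: ratio = 17/34 = 0.5, so shaft 2 turns at 60 / 0.5 = 120 rpm.
Belt: ratio = 4/6 = 0.66667, so shaft 3 turns at 120 / 0.66667 = 180 rpm.
Gear mesh: ratio = 18/24 = 0.75, so the output shaft turns at 180 / 0.75 = 240 rpm.

240 rpm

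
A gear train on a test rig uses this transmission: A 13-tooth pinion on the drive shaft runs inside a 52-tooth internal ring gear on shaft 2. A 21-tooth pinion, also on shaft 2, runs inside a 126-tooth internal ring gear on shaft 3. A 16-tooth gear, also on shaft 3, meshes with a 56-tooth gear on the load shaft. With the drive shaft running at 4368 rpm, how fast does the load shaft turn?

52 rpm

internal gear 52/13 = 4 → 4368/4 = 1092 rpm
internal gear 126/21 = 6 → 1092/6 = 182 rpm
gear mesh 56/16 = 3.5 → 182/3.5 = 52 rpm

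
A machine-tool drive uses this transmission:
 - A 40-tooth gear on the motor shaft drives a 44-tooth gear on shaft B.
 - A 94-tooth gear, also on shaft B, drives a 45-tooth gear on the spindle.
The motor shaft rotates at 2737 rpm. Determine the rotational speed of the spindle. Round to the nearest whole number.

the motor shaft → shaft B (gear mesh, 44/40): 2737 ÷ 1.1 = 2488.2 rpm
shaft B → the spindle (gear mesh, 45/94): 2488.2 ÷ 0.47872 = 5197.5 rpm

5198 rpm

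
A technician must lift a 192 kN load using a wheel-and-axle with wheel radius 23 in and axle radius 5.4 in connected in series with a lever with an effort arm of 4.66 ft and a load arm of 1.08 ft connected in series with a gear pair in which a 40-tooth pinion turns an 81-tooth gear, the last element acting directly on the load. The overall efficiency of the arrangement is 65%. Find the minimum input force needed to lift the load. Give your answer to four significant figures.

Wheel-and-axle MA = R/r = 23/5.4 = 4.2593.
Lever MA = effort arm / load arm = 4.66/1.08 = 4.3148.
Gear pair MA = 81/40 = 2.025.
Combined ideal MA = 4.2593 × 4.3148 × 2.025 = 37.215.
Actual MA = 37.215 × 0.65 = 24.19.
Effort = load / actual MA = 192 / 24.19 = 7.9372 kN.

7.937 kN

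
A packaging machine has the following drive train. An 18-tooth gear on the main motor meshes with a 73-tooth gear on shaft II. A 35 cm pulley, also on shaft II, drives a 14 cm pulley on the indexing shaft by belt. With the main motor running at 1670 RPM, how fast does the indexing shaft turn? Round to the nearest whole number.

1029 RPM

the main motor → shaft II (gear mesh, 73/18): 1670 ÷ 4.0556 = 411.78 RPM
shaft II → the indexing shaft (belt, 14/35): 411.78 ÷ 0.4 = 1029.5 RPM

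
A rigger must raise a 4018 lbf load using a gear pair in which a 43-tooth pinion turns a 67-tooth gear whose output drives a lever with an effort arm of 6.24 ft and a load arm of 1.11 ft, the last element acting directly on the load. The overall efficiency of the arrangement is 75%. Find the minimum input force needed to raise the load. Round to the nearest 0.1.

611.6 lbf

Gear pair MA = 67/43 = 1.5581.
Lever MA = effort arm / load arm = 6.24/1.11 = 5.6216.
Combined ideal MA = 1.5581 × 5.6216 = 8.7593.
Actual MA = 8.7593 × 0.75 = 6.5695.
Effort = load / actual MA = 4018 / 6.5695 = 611.62 lbf.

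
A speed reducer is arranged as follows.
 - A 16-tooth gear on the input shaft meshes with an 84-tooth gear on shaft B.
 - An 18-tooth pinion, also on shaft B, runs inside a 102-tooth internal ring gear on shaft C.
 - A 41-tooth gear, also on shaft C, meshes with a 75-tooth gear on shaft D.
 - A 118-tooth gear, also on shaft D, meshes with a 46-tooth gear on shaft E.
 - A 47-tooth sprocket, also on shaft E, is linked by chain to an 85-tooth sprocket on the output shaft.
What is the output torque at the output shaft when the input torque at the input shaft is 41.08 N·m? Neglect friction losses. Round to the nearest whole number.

1576 N·m

gear mesh 84/16 = 5.25 → τ = 41.08·5.25 = 215.67 N·m
internal gear 102/18 = 5.6667 → τ = 215.67·5.6667 = 1222.1 N·m
gear mesh 75/41 = 1.8293 → τ = 1222.1·1.8293 = 2235.6 N·m
gear mesh 46/118 = 0.38983 → τ = 2235.6·0.38983 = 871.51 N·m
chain 85/47 = 1.8085 → τ = 871.51·1.8085 = 1576.1 N·m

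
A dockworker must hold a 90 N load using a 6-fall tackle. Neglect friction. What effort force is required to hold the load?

15 N

Block-and-tackle MA = number of supporting rope parts = 6.
Effort = load / MA = 90 / 6 = 15 N.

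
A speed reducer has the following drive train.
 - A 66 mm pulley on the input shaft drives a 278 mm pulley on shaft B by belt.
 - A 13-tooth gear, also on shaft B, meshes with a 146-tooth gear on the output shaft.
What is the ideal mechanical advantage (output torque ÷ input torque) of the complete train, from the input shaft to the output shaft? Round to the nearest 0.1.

47.3

Each stage contributes driven/driver: belt 278/66 = 4.2121, gear mesh 146/13 = 11.231.
Overall: 4.2121 × 11.231 = 47.305.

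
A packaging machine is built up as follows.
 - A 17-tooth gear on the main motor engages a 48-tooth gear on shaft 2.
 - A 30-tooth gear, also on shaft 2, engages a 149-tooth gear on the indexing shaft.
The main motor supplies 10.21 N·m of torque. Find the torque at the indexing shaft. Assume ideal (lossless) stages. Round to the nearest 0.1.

143.2 N·m

After the gear mesh (48/17): 10.21 × 2.8235 = 28.828 N·m
After the gear mesh (149/30): 28.828 × 4.9667 = 143.18 N·m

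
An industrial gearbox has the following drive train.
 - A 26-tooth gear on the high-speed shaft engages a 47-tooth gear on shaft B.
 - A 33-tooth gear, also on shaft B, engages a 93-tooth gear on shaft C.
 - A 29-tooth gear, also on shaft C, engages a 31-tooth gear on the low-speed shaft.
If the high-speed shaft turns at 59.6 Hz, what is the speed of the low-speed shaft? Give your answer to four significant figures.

10.94 Hz

gear mesh 47/26 = 1.8077 → 59.6/1.8077 = 32.97 Hz
gear mesh 93/33 = 2.8182 → 32.97/2.8182 = 11.699 Hz
gear mesh 31/29 = 1.069 → 11.699/1.069 = 10.944 Hz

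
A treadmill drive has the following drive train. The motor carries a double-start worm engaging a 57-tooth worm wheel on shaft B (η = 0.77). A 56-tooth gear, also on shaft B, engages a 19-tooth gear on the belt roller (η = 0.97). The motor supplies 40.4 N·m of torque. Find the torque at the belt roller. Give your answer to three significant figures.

292 N·m

Worm: ratio = 57/2 = 28.5; torque at shaft B = 40.4 × 28.5 × 0.77 = 886.58 N·m.
Gear mesh: ratio = 19/56 = 0.33929; torque at the belt roller = 886.58 × 0.33929 × 0.97 = 291.78 N·m.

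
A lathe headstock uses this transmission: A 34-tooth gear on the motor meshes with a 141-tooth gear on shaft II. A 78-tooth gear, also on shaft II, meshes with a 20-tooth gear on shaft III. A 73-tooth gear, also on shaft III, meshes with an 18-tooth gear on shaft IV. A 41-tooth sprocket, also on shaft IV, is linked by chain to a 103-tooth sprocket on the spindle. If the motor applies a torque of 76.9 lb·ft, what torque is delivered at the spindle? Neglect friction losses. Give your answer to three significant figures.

Gear mesh: ratio = 141/34 = 4.1471; torque at shaft II = 76.9 × 4.1471 = 318.91 lb·ft.
Gear mesh: ratio = 20/78 = 0.25641; torque at shaft III = 318.91 × 0.25641 = 81.771 lb·ft.
Gear mesh: ratio = 18/73 = 0.24658; torque at shaft IV = 81.771 × 0.24658 = 20.163 lb·ft.
Chain: ratio = 103/41 = 2.5122; torque at the spindle = 20.163 × 2.5122 = 50.653 lb·ft.

50.7 lb·ft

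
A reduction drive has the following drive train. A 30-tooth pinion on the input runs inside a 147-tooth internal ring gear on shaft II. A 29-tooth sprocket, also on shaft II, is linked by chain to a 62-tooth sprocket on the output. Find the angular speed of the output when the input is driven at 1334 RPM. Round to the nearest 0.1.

internal gear 147/30 = 4.9 → 1334/4.9 = 272.24 RPM
chain 62/29 = 2.1379 → 272.24/2.1379 = 127.34 RPM

127.3 RPM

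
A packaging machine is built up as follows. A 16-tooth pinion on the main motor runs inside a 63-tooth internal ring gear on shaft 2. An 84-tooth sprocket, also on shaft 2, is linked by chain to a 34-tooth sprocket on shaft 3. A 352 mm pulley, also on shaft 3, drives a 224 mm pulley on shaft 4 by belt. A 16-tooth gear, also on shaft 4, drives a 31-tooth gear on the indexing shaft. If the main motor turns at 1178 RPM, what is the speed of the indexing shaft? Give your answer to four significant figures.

the main motor → shaft 2 (internal gear, 63/16): 1178 ÷ 3.9375 = 299.17 RPM
shaft 2 → shaft 3 (chain, 34/84): 299.17 ÷ 0.40476 = 739.14 RPM
shaft 3 → shaft 4 (belt, 224/352): 739.14 ÷ 0.63636 = 1161.5 RPM
shaft 4 → the indexing shaft (gear mesh, 31/16): 1161.5 ÷ 1.9375 = 599.48 RPM

599.5 RPM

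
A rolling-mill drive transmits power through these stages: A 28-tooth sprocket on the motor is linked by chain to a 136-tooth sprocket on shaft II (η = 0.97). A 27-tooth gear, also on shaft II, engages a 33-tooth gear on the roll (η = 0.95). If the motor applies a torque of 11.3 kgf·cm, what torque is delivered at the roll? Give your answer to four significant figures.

61.82 kgf·cm

After the chain (136/28): 11.3 × 4.8571 × 0.97 = 53.239 kgf·cm
After the gear mesh (33/27): 53.239 × 1.2222 × 0.95 = 61.817 kgf·cm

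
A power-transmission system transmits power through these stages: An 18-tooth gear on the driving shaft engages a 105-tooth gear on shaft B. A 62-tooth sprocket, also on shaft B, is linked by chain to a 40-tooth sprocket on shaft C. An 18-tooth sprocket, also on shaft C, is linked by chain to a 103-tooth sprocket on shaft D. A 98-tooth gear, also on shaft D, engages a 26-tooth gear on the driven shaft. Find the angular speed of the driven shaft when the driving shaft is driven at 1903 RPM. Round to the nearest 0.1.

333.1 RPM

Gear mesh: ratio = 105/18 = 5.8333, so shaft B turns at 1903 / 5.8333 = 326.23 RPM.
Chain: ratio = 40/62 = 0.64516, so shaft C turns at 326.23 / 0.64516 = 505.65 RPM.
Chain: ratio = 103/18 = 5.7222, so shaft D turns at 505.65 / 5.7222 = 88.367 RPM.
Gear mesh: ratio = 26/98 = 0.26531, so the driven shaft turns at 88.367 / 0.26531 = 333.07 RPM.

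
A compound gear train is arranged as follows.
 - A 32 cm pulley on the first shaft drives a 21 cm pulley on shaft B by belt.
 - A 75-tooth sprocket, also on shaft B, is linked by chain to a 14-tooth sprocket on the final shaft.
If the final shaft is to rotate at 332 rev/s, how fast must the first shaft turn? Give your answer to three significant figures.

40.7 rev/s

Overall ratio R = 0.65625 × 0.18667 = 0.1225.
Required input speed = output speed × R = 332 × 0.1225 = 40.67 rev/s.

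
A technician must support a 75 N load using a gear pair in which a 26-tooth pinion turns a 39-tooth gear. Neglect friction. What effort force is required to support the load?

50 N

Gear pair MA = 39/26 = 1.5.
Effort = load / MA = 75 / 1.5 = 50 N.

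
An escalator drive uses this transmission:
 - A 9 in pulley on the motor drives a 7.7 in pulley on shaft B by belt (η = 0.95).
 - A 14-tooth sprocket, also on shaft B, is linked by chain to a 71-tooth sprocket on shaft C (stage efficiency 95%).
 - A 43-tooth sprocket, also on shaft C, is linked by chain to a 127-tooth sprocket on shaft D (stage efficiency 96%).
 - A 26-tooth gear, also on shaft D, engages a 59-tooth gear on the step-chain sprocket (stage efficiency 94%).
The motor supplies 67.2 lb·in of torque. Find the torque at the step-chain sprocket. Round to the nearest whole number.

1592 lb·in

Belt: ratio = 7.7/9 = 0.85556; torque at shaft B = 67.2 × 0.85556 × 0.95 = 54.619 lb·in.
Chain: ratio = 71/14 = 5.0714; torque at shaft C = 54.619 × 5.0714 × 0.95 = 263.14 lb·in.
Chain: ratio = 127/43 = 2.9535; torque at shaft D = 263.14 × 2.9535 × 0.96 = 746.11 lb·in.
Gear mesh: ratio = 59/26 = 2.2692; torque at the step-chain sprocket = 746.11 × 2.2692 × 0.94 = 1591.5 lb·in.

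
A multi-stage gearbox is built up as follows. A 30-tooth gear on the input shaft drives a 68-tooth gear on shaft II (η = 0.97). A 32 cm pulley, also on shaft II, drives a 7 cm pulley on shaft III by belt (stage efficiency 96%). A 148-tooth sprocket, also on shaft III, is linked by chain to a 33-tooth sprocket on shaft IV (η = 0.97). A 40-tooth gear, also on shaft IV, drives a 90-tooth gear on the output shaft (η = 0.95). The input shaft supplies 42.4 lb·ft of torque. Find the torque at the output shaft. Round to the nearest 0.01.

After the gear mesh (68/30): 42.4 × 2.2667 × 0.97 = 93.223 lb·ft
After the belt (7/32): 93.223 × 0.21875 × 0.96 = 19.577 lb·ft
After the chain (33/148): 19.577 × 0.22297 × 0.97 = 4.2342 lb·ft
After the gear mesh (90/40): 4.2342 × 2.25 × 0.95 = 9.0505 lb·ft

9.05 lb·ft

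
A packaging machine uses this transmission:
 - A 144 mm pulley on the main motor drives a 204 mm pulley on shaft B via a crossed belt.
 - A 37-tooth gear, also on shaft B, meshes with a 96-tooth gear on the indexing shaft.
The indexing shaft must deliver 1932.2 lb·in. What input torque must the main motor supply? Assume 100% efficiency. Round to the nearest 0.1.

Overall ratio R = 1.4167 × 2.5946 = 3.6757.
Input torque = output torque / R = 1932.2 / 3.6757 = 525.67 lb·in.

525.7 lb·in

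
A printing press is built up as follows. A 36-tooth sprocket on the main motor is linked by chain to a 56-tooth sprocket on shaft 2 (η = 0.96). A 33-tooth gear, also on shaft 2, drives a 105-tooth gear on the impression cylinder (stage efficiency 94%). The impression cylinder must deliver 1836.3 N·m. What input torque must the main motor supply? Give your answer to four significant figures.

Overall ratio R = 1.5556 × 3.1818 = 4.9495; overall efficiency η = 0.96 × 0.94 = 0.9024.
Input torque = output torque / (R × η) = 1836.3 / (4.9495 × 0.9024) = 411.13 N·m.

411.1 N·m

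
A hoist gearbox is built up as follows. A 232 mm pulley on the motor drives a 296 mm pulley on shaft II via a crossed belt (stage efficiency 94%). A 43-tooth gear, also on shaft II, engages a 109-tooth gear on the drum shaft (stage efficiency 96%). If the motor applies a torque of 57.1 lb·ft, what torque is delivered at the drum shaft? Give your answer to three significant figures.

167 lb·ft

Belt: ratio = 296/232 = 1.2759; torque at shaft II = 57.1 × 1.2759 × 0.94 = 68.481 lb·ft.
Gear mesh: ratio = 109/43 = 2.5349; torque at the drum shaft = 68.481 × 2.5349 × 0.96 = 166.65 lb·ft.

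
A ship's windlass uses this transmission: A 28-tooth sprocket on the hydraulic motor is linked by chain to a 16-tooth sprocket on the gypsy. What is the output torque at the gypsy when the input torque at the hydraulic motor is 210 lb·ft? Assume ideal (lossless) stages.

Chain: ratio = 16/28 = 0.57143; torque at the gypsy = 210 × 0.57143 = 120 lb·ft.

120 lb·ft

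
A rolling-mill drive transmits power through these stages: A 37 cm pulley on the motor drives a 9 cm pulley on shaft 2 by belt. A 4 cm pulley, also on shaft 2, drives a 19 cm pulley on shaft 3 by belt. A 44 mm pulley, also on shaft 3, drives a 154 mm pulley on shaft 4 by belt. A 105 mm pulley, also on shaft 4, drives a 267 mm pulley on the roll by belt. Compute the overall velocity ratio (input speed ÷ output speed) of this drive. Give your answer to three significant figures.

Each stage contributes driven/driver: belt 9/37 = 0.24324, belt 19/4 = 4.75, belt 154/44 = 3.5, belt 267/105 = 2.5429.
Overall: 0.24324 × 4.75 × 3.5 × 2.5429 = 10.283.

10.3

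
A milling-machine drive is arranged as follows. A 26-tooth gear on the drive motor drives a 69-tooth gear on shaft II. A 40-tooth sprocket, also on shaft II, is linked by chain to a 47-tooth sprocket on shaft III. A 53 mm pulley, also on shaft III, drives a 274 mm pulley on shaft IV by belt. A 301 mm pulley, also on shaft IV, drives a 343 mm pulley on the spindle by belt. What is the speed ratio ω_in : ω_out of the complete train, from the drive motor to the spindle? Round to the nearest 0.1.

18.4

Each stage contributes driven/driver: gear mesh 69/26 = 2.6538, chain 47/40 = 1.175, belt 274/53 = 5.1698, belt 343/301 = 1.1395.
Overall: 2.6538 × 1.175 × 5.1698 × 1.1395 = 18.37.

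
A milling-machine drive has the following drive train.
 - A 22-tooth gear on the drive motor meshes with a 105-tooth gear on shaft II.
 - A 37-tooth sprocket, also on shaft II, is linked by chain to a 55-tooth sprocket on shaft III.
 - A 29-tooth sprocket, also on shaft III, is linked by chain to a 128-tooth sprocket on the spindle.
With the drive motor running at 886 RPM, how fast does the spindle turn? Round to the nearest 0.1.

28.3 RPM

the drive motor → shaft II (gear mesh, 105/22): 886 ÷ 4.7727 = 185.64 RPM
shaft II → shaft III (chain, 55/37): 185.64 ÷ 1.4865 = 124.88 RPM
shaft III → the spindle (chain, 128/29): 124.88 ÷ 4.4138 = 28.294 RPM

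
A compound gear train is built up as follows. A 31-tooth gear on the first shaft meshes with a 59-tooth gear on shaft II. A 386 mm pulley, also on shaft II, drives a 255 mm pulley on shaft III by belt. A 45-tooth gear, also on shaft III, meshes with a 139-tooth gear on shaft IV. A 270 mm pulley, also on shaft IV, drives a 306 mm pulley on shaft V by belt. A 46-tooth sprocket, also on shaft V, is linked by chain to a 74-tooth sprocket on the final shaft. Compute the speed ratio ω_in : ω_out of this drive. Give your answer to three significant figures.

Each stage contributes driven/driver: gear mesh 59/31 = 1.9032, belt 255/386 = 0.66062, gear mesh 139/45 = 3.0889, belt 306/270 = 1.1333, chain 74/46 = 1.6087.
Overall: 1.9032 × 0.66062 × 3.0889 × 1.1333 × 1.6087 = 7.0807.

7.08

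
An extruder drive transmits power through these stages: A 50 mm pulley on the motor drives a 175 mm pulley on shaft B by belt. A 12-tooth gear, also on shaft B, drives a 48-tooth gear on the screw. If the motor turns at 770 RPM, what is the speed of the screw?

belt 175/50 = 3.5 → 770/3.5 = 220 RPM
gear mesh 48/12 = 4 → 220/4 = 55 RPM

55 RPM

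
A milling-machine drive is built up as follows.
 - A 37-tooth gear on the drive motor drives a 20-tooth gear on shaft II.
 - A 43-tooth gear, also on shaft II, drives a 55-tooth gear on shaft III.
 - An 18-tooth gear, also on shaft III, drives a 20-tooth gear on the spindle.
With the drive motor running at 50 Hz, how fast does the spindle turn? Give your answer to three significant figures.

Gear mesh: ratio = 20/37 = 0.54054, so shaft II turns at 50 / 0.54054 = 92.5 Hz.
Gear mesh: ratio = 55/43 = 1.2791, so shaft III turns at 92.5 / 1.2791 = 72.318 Hz.
Gear mesh: ratio = 20/18 = 1.1111, so the spindle turns at 72.318 / 1.1111 = 65.086 Hz.

65.1 Hz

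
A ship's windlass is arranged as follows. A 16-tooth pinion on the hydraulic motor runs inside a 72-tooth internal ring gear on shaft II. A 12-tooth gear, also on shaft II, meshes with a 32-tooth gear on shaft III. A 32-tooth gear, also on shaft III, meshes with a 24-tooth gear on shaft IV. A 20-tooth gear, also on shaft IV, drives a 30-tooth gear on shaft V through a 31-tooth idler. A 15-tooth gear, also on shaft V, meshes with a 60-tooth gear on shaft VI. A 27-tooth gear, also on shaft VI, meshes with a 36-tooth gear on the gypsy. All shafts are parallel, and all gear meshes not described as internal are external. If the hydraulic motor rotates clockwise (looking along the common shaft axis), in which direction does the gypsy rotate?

clockwise

the hydraulic motor → shaft II: internal mesh, same direction → CW.
shaft II → shaft III: external mesh, 1 reversal → CCW.
shaft III → shaft IV: external mesh, 1 reversal → CW.
shaft IV → shaft V: driver → idler → driven is 2 external meshes, 2 reversals → CW.
shaft V → shaft VI: external mesh, 1 reversal → CCW.
shaft VI → the gypsy: external mesh, 1 reversal → CW.
6 reversals in total — an even number — so the gypsy turns the same way as the hydraulic motor.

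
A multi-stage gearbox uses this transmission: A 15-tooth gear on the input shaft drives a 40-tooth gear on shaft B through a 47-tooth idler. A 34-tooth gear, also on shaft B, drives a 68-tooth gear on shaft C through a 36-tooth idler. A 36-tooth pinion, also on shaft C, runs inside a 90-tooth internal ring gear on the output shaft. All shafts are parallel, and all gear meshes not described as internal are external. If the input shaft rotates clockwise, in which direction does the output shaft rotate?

clockwise

the input shaft → shaft B: driver → idler → driven is 2 external meshes, 2 reversals → CW.
shaft B → shaft C: driver → idler → driven is 2 external meshes, 2 reversals → CW.
shaft C → the output shaft: internal mesh, same direction → CW.
4 reversals in total — an even number — so the output shaft turns the same way as the input shaft.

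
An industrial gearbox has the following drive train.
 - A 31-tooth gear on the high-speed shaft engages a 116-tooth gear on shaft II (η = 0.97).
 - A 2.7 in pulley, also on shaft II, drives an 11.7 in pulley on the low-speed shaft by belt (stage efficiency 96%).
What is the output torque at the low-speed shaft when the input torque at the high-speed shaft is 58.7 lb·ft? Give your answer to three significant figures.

Gear mesh: ratio = 116/31 = 3.7419; torque at shaft II = 58.7 × 3.7419 × 0.97 = 213.06 lb·ft.
Belt: ratio = 11.7/2.7 = 4.3333; torque at the low-speed shaft = 213.06 × 4.3333 × 0.96 = 886.34 lb·ft.

886 lb·ft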